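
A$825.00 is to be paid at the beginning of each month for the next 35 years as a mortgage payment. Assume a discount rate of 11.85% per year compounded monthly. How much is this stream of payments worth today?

This is an annuity due: 420 payments of A$825.00 at the beginning of each month.
Periodic rate r = 0.1185/12 per month; n is counted in months.
PV = PMT × [(1 − (1+r)^−n)/r] × (1+r) = 825 × [1 − (1+r)^−420] / r × (1+r) = A$83,008.54

A$83,008.54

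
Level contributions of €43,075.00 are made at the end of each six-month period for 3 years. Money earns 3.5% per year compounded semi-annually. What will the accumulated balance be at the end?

This is an ordinary annuity: 6 deposits of €43,075.00 at the end of each six-month period.
Periodic rate r = 0.035/2 per half-year; n is counted in half-years.
FV = PMT × [((1+r)^n − 1)/r] = 43,075 × [(1+r)^6 − 1] / r = €270,024.51

€270,024.51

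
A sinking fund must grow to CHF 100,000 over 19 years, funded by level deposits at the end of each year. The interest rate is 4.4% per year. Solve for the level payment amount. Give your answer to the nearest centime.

CHF 3,474.80

Level ordinary annuity; solve FV = PMT × [((1+r)^n − 1)/r] for PMT.
Periodic rate r = 0.044 per year.
With n = 19: PMT = 100,000 / ([((1+r)^n − 1)/r]) = CHF 3,474.80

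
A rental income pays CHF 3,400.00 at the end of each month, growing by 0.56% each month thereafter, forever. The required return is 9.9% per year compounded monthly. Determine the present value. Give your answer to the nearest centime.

Periodic rate r = 0.099/12 per month.
Growing perpetuity (Gordon): PV = PMT₁ / (r − g) = 3,400 / (r − 0.0056) = CHF 1,283,018.87.

CHF 1,283,018.87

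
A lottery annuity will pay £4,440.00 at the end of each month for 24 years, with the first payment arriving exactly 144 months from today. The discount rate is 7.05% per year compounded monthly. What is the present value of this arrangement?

Ordinary annuity of 288 payments, first payment at period 144.
Periodic rate r = 0.0705/12 per month; n is counted in months.
The ordinary-annuity PV formula values the stream one period before the first payment (period 143); discount that back 143 periods:
PV₀ = 4,440 × [1 − (1+r)^−288] / r × (1+r)^−143 = £266,504.24

£266,504.24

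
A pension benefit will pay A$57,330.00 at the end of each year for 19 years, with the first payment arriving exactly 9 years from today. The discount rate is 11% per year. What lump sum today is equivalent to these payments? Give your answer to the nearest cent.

Ordinary annuity of 19 payments, first payment at period 9.
Periodic rate r = 0.11 per year.
The ordinary-annuity PV formula values the stream one period before the first payment (period 8); discount that back 8 periods:
PV₀ = 57,330 × [1 − (1+r)^−19] / r × (1+r)^−8 = A$195,018.17

A$195,018.17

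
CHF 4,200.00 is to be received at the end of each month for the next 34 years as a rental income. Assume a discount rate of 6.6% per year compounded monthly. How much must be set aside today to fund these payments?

CHF 682,165.93

This is an ordinary annuity: 408 payments of CHF 4,200.00 at the end of each month.
Periodic rate r = 0.066/12 per month; n is counted in months.
PV = PMT × [(1 − (1+r)^−n)/r] = 4,200 × [1 − (1+r)^−408] / r = CHF 682,165.93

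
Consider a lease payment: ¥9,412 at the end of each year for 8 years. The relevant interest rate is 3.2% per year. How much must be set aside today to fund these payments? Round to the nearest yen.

This is an ordinary annuity: 8 payments of ¥9,412 at the end of each year.
Periodic rate r = 0.032 per year.
PV = PMT × [(1 − (1+r)^−n)/r] = 9,412 × [1 − (1+r)^−8] / r = ¥65,515

¥65,515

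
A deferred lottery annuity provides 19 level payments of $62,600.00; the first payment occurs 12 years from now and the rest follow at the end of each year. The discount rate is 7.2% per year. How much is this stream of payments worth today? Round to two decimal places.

$296,674.65

Ordinary annuity of 19 payments, first payment at period 12.
Periodic rate r = 0.072 per year.
The ordinary-annuity PV formula values the stream one period before the first payment (period 11); discount that back 11 periods:
PV₀ = 62,600 × [1 − (1+r)^−19] / r × (1+r)^−11 = $296,674.65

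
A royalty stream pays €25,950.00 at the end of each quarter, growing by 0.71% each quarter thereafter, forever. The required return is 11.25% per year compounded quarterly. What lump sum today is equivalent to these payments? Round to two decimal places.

Periodic rate r = 0.1125/4 per quarter.
Growing perpetuity (Gordon): PV = PMT₁ / (r − g) = 25,950 / (r − 0.0071) = €1,234,244.95.

€1,234,244.95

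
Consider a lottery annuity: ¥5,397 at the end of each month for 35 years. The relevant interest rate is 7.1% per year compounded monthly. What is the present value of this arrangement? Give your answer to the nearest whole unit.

This is an ordinary annuity: 420 payments of ¥5,397 at the end of each month.
Periodic rate r = 0.071/12 per month; n is counted in months.
PV = PMT × [(1 − (1+r)^−n)/r] = 5,397 × [1 − (1+r)^−420] / r = ¥835,603

¥835,603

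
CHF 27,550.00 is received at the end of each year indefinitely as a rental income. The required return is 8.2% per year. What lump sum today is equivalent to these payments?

CHF 335,975.61

Periodic rate r = 0.082 per year.
Level perpetuity: PV = PMT / r = 27,550 / (0.082) = CHF 335,975.61.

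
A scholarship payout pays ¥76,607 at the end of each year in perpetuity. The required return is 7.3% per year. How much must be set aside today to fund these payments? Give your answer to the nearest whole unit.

Periodic rate r = 0.073 per year.
Level perpetuity: PV = PMT / r = 76,607 / (0.073) = ¥1,049,411.

¥1,049,411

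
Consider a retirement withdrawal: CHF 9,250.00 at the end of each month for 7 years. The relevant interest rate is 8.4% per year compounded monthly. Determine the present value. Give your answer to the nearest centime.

CHF 585,953.15

This is an ordinary annuity: 84 payments of CHF 9,250.00 at the end of each month.
Periodic rate r = 0.084/12 per month; n is counted in months.
PV = PMT × [(1 − (1+r)^−n)/r] = 9,250 × [1 − (1+r)^−84] / r = CHF 585,953.15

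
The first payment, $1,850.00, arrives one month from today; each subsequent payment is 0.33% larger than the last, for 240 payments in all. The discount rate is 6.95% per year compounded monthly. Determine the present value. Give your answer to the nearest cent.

Periodic rate r = 0.0695/12 per month; n is counted in months.
Growing ordinary annuity: PV = PMT₁ × [1 − ((1+g)/(1+r))^n] / (r − g) = 1,850 × [1 − ((1+0.0033)/(1+r))^240] / (r − 0.0033) = $333,074.01.

$333,074.01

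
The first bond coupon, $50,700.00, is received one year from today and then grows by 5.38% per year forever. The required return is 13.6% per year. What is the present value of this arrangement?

Periodic rate r = 0.136 per year.
Growing perpetuity (Gordon): PV = PMT₁ / (r − g) = 50,700 / (r − 0.0538) = $616,788.32.

$616,788.32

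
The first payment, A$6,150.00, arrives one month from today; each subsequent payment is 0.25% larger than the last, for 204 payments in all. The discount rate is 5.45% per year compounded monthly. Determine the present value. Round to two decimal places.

A$1,023,215.55

Periodic rate r = 0.0545/12 per month; n is counted in months.
Growing ordinary annuity: PV = PMT₁ × [1 − ((1+g)/(1+r))^n] / (r − g) = 6,150 × [1 − ((1+0.0025)/(1+r))^204] / (r − 0.0025) = A$1,023,215.55.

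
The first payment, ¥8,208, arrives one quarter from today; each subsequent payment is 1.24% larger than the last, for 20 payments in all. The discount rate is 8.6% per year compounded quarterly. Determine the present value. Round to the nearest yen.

¥147,805

Periodic rate r = 0.086/4 per quarter; n is counted in quarters.
Growing ordinary annuity: PV = PMT₁ × [1 − ((1+g)/(1+r))^n] / (r − g) = 8,208 × [1 − ((1+0.0124)/(1+r))^20] / (r − 0.0124) = ¥147,805.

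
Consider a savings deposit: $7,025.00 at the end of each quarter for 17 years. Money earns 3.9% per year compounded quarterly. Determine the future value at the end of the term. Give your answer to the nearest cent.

$673,235.38

This is an ordinary annuity: 68 deposits of $7,025.00 at the end of each quarter.
Periodic rate r = 0.039/4 per quarter; n is counted in quarters.
FV = PMT × [((1+r)^n − 1)/r] = 7,025 × [(1+r)^68 − 1] / r = $673,235.38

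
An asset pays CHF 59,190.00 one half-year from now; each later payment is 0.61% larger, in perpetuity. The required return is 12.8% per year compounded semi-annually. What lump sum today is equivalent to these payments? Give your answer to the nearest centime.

CHF 1,022,279.79

Periodic rate r = 0.128/2 per half-year.
Growing perpetuity (Gordon): PV = PMT₁ / (r − g) = 59,190 / (r − 0.0061) = CHF 1,022,279.79.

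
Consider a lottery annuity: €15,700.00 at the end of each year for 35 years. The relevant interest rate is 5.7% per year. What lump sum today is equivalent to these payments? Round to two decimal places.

This is an ordinary annuity: 35 payments of €15,700.00 at the end of each year.
Periodic rate r = 0.057 per year.
PV = PMT × [(1 − (1+r)^−n)/r] = 15,700 × [1 − (1+r)^−35] / r = €235,865.48

€235,865.48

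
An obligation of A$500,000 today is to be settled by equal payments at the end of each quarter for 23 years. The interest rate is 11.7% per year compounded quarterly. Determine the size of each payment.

A$15,733.96

Level ordinary annuity; solve PV = PMT × [(1 − (1+r)^−n)/r] for PMT.
Periodic rate r = 0.117/4 per quarter; n is counted in quarters.
With n = 92: PMT = 500,000 / ([(1 − (1+r)^−n)/r]) = A$15,733.96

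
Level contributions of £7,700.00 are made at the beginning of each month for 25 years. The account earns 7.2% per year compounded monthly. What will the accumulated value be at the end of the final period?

This is an annuity due: 300 deposits of £7,700.00 at the beginning of each month.
Periodic rate r = 0.072/12 per month; n is counted in months.
FV = PMT × [((1+r)^n − 1)/r] × (1+r) = 7,700 × [(1+r)^300 − 1] / r × (1+r) = £6,477,368.31

£6,477,368.31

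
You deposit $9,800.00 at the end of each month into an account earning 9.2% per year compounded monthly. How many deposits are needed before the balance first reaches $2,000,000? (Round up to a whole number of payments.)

Periodic rate r = 0.092/12 per month; n is counted in months.
Ordinary annuity FV: 2,000,000 = 9,800 × [((1+r)^n − 1)/r].
(1+r)^n = 1 + 2,000,000 × r / 9,800, so n = ln(1 + 2,000,000·r/9,800) / ln(1+r) = 123.32.
Round up to a whole number of payments: n = 124.

124 payments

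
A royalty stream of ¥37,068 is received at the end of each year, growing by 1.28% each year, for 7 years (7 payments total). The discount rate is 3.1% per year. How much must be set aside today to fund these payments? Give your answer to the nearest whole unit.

¥238,731

Periodic rate r = 0.031 per year.
Growing ordinary annuity: PV = PMT₁ × [1 − ((1+g)/(1+r))^n] / (r − g) = 37,068 × [1 − ((1+0.0128)/(1+r))^7] / (r − 0.0128) = ¥238,731.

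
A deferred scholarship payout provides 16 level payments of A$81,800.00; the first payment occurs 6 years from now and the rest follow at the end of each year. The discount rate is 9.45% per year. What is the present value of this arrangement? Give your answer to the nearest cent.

Ordinary annuity of 16 payments, first payment at period 6.
Periodic rate r = 0.0945 per year.
The ordinary-annuity PV formula values the stream one period before the first payment (period 5); discount that back 5 periods:
PV₀ = 81,800 × [1 − (1+r)^−16] / r × (1+r)^−5 = A$421,161.32

A$421,161.32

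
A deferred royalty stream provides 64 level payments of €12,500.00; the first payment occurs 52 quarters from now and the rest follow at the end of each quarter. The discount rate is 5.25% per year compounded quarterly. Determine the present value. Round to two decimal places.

€277,174.99

Ordinary annuity of 64 payments, first payment at period 52.
Periodic rate r = 0.0525/4 per quarter; n is counted in quarters.
The ordinary-annuity PV formula values the stream one period before the first payment (period 51); discount that back 51 periods:
PV₀ = 12,500 × [1 − (1+r)^−64] / r × (1+r)^−51 = €277,174.99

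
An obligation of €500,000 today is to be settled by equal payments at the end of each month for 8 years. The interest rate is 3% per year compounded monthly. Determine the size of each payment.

Level ordinary annuity; solve PV = PMT × [(1 − (1+r)^−n)/r] for PMT.
Periodic rate r = 0.03/12 per month; n is counted in months.
With n = 96: PMT = 500,000 / ([(1 − (1+r)^−n)/r]) = €5,864.79

€5,864.79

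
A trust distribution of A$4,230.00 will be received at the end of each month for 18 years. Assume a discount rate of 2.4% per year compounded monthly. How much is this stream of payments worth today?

A$741,329.66

This is an ordinary annuity: 216 payments of A$4,230.00 at the end of each month.
Periodic rate r = 0.024/12 per month; n is counted in months.
PV = PMT × [(1 − (1+r)^−n)/r] = 4,230 × [1 − (1+r)^−216] / r = A$741,329.66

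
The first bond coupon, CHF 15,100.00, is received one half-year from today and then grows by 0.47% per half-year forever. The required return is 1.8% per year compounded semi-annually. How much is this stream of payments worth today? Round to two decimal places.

CHF 3,511,627.91

Periodic rate r = 0.018/2 per half-year.
Growing perpetuity (Gordon): PV = PMT₁ / (r − g) = 15,100 / (r − 0.0047) = CHF 3,511,627.91.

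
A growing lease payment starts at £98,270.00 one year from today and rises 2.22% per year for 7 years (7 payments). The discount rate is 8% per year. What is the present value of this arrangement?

£543,320.57

Periodic rate r = 0.08 per year.
Growing ordinary annuity: PV = PMT₁ × [1 − ((1+g)/(1+r))^n] / (r − g) = 98,270 × [1 − ((1+0.0222)/(1+r))^7] / (r − 0.0222) = £543,320.57.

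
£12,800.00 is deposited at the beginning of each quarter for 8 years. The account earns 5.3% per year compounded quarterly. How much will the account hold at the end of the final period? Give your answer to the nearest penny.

£512,727.67

This is an annuity due: 32 deposits of £12,800.00 at the beginning of each quarter.
Periodic rate r = 0.053/4 per quarter; n is counted in quarters.
FV = PMT × [((1+r)^n − 1)/r] × (1+r) = 12,800 × [(1+r)^32 − 1] / r × (1+r) = £512,727.67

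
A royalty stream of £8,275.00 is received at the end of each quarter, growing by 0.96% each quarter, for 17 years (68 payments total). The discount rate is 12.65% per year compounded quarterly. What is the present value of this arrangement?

Periodic rate r = 0.1265/4 per quarter; n is counted in quarters.
Growing ordinary annuity: PV = PMT₁ × [1 − ((1+g)/(1+r))^n] / (r − g) = 8,275 × [1 − ((1+0.0096)/(1+r))^68] / (r − 0.0096) = £289,108.80.

£289,108.80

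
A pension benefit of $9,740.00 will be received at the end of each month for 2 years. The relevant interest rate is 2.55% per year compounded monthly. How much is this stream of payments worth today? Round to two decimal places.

$227,663.48

This is an ordinary annuity: 24 payments of $9,740.00 at the end of each month.
Periodic rate r = 0.0255/12 per month; n is counted in months.
PV = PMT × [(1 − (1+r)^−n)/r] = 9,740 × [1 − (1+r)^−24] / r = $227,663.48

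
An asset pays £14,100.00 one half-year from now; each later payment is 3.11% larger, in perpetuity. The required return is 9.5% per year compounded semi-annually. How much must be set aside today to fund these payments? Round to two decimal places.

£859,756.10

Periodic rate r = 0.095/2 per half-year.
Growing perpetuity (Gordon): PV = PMT₁ / (r − g) = 14,100 / (r − 0.0311) = £859,756.10.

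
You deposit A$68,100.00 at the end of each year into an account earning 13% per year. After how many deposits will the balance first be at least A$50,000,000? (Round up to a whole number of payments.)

Periodic rate r = 0.13 per year.
Ordinary annuity FV: 50,000,000 = 68,100 × [((1+r)^n − 1)/r].
(1+r)^n = 1 + 50,000,000 × r / 68,100, so n = ln(1 + 50,000,000·r/68,100) / ln(1+r) = 37.38.
Round up to a whole number of payments: n = 38.

38 payments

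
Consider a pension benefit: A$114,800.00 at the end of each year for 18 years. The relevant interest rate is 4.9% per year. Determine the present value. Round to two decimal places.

A$1,352,510.99

This is an ordinary annuity: 18 payments of A$114,800.00 at the end of each year.
Periodic rate r = 0.049 per year.
PV = PMT × [(1 − (1+r)^−n)/r] = 114,800 × [1 − (1+r)^−18] / r = A$1,352,510.99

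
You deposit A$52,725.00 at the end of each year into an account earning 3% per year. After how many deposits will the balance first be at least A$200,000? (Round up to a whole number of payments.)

4 payments

Periodic rate r = 0.03 per year.
Ordinary annuity FV: 200,000 = 52,725 × [((1+r)^n − 1)/r].
(1+r)^n = 1 + 200,000 × r / 52,725, so n = ln(1 + 200,000·r/52,725) / ln(1+r) = 3.65.
Round up to a whole number of payments: n = 4.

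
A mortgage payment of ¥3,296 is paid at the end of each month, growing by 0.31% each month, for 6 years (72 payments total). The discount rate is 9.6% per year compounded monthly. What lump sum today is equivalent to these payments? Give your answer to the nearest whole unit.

¥199,047

Periodic rate r = 0.096/12 per month; n is counted in months.
Growing ordinary annuity: PV = PMT₁ × [1 − ((1+g)/(1+r))^n] / (r − g) = 3,296 × [1 − ((1+0.0031)/(1+r))^72] / (r − 0.0031) = ¥199,047.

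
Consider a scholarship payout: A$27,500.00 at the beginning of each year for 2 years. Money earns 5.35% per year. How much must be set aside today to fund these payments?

A$53,603.46

This is an annuity due: 2 payments of A$27,500.00 at the beginning of each year.
Periodic rate r = 0.0535 per year.
PV = PMT × [(1 − (1+r)^−n)/r] × (1+r) = 27,500 × [1 − (1+r)^−2] / r × (1+r) = A$53,603.46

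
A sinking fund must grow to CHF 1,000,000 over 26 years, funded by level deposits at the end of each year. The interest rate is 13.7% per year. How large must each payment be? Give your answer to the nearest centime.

CHF 5,042.50

Level ordinary annuity; solve FV = PMT × [((1+r)^n − 1)/r] for PMT.
Periodic rate r = 0.137 per year.
With n = 26: PMT = 1,000,000 / ([((1+r)^n − 1)/r]) = CHF 5,042.50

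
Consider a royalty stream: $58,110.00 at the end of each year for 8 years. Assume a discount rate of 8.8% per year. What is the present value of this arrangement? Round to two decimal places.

This is an ordinary annuity: 8 payments of $58,110.00 at the end of each year.
Periodic rate r = 0.088 per year.
PV = PMT × [(1 − (1+r)^−n)/r] = 58,110 × [1 − (1+r)^−8] / r = $324,033.03

$324,033.03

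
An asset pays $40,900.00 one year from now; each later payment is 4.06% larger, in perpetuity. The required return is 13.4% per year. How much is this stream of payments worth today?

Periodic rate r = 0.134 per year.
Growing perpetuity (Gordon): PV = PMT₁ / (r − g) = 40,900 / (r − 0.0406) = $437,901.50.

$437,901.50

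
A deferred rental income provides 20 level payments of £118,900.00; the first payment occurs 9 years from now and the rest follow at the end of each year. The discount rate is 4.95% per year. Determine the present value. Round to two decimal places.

Ordinary annuity of 20 payments, first payment at period 9.
Periodic rate r = 0.0495 per year.
The ordinary-annuity PV formula values the stream one period before the first payment (period 8); discount that back 8 periods:
PV₀ = 118,900 × [1 − (1+r)^−20] / r × (1+r)^−8 = £1,011,021.95

£1,011,021.95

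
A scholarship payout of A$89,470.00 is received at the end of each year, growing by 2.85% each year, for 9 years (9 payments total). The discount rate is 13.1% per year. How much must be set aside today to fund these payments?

Periodic rate r = 0.131 per year.
Growing ordinary annuity: PV = PMT₁ × [1 − ((1+g)/(1+r))^n] / (r − g) = 89,470 × [1 − ((1+0.0285)/(1+r))^9] / (r − 0.0285) = A$501,660.25.

A$501,660.25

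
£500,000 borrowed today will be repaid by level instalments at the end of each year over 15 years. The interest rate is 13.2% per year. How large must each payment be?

Level ordinary annuity; solve PV = PMT × [(1 − (1+r)^−n)/r] for PMT.
Periodic rate r = 0.132 per year.
With n = 15: PMT = 500,000 / ([(1 − (1+r)^−n)/r]) = £78,171.76

£78,171.76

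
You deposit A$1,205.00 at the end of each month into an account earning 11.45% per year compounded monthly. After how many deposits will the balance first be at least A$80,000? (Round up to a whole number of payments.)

52 payments

Periodic rate r = 0.1145/12 per month; n is counted in months.
Ordinary annuity FV: 80,000 = 1,205 × [((1+r)^n − 1)/r].
(1+r)^n = 1 + 80,000 × r / 1,205, so n = ln(1 + 80,000·r/1,205) / ln(1+r) = 51.67.
Round up to a whole number of payments: n = 52.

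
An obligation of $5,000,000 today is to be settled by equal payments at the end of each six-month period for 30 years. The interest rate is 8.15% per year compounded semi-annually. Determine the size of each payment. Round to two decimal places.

Level ordinary annuity; solve PV = PMT × [(1 − (1+r)^−n)/r] for PMT.
Periodic rate r = 0.0815/2 per half-year; n is counted in half-years.
With n = 60: PMT = 5,000,000 / ([(1 − (1+r)^−n)/r]) = $224,156.38

$224,156.38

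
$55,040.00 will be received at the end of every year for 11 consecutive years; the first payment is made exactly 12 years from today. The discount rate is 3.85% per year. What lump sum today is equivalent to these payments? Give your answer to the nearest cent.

$320,815.31

Ordinary annuity of 11 payments, first payment at period 12.
Periodic rate r = 0.0385 per year.
The ordinary-annuity PV formula values the stream one period before the first payment (period 11); discount that back 11 periods:
PV₀ = 55,040 × [1 − (1+r)^−11] / r × (1+r)^−11 = $320,815.31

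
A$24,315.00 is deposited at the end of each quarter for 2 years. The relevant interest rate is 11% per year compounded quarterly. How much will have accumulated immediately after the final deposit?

A$214,308.48

This is an ordinary annuity: 8 deposits of A$24,315.00 at the end of each quarter.
Periodic rate r = 0.11/4 per quarter; n is counted in quarters.
FV = PMT × [((1+r)^n − 1)/r] = 24,315 × [(1+r)^8 − 1] / r = A$214,308.48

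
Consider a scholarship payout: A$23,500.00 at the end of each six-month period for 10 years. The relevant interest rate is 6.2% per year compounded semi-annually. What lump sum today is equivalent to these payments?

A$346,410.02

This is an ordinary annuity: 20 payments of A$23,500.00 at the end of each six-month period.
Periodic rate r = 0.062/2 per half-year; n is counted in half-years.
PV = PMT × [(1 − (1+r)^−n)/r] = 23,500 × [1 − (1+r)^−20] / r = A$346,410.02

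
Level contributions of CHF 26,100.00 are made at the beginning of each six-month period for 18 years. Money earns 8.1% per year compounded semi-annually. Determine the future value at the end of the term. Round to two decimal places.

CHF 2,129,356.15

This is an annuity due: 36 deposits of CHF 26,100.00 at the beginning of each six-month period.
Periodic rate r = 0.081/2 per half-year; n is counted in half-years.
FV = PMT × [((1+r)^n − 1)/r] × (1+r) = 26,100 × [(1+r)^36 − 1] / r × (1+r) = CHF 2,129,356.15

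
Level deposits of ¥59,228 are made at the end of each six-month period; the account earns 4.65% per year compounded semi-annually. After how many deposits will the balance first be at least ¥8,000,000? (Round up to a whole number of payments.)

62 payments

Periodic rate r = 0.0465/2 per half-year; n is counted in half-years.
Ordinary annuity FV: 8,000,000 = 59,228 × [((1+r)^n − 1)/r].
(1+r)^n = 1 + 8,000,000 × r / 59,228, so n = ln(1 + 8,000,000·r/59,228) / ln(1+r) = 61.82.
Round up to a whole number of payments: n = 62.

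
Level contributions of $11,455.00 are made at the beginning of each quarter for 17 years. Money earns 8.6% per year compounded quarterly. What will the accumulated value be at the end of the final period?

$1,767,841.61

This is an annuity due: 68 deposits of $11,455.00 at the beginning of each quarter.
Periodic rate r = 0.086/4 per quarter; n is counted in quarters.
FV = PMT × [((1+r)^n − 1)/r] × (1+r) = 11,455 × [(1+r)^68 − 1] / r × (1+r) = $1,767,841.61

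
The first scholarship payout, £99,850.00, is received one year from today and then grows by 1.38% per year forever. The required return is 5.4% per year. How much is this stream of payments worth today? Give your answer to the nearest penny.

£2,483,830.85

Periodic rate r = 0.054 per year.
Growing perpetuity (Gordon): PV = PMT₁ / (r − g) = 99,850 / (r − 0.0138) = £2,483,830.85.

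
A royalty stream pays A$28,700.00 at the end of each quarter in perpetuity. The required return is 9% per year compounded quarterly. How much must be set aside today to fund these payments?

Periodic rate r = 0.09/4 per quarter.
Level perpetuity: PV = PMT / r = 28,700 / (0.09/4) = A$1,275,555.56.

A$1,275,555.56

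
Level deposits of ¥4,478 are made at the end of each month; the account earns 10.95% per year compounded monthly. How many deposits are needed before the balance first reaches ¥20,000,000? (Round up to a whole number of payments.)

411 payments

Periodic rate r = 0.1095/12 per month; n is counted in months.
Ordinary annuity FV: 20,000,000 = 4,478 × [((1+r)^n − 1)/r].
(1+r)^n = 1 + 20,000,000 × r / 4,478, so n = ln(1 + 20,000,000·r/4,478) / ln(1+r) = 410.83.
Round up to a whole number of payments: n = 411.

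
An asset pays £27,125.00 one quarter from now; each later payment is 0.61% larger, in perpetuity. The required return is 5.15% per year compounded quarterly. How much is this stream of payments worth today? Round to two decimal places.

£4,003,690.04

Periodic rate r = 0.0515/4 per quarter.
Growing perpetuity (Gordon): PV = PMT₁ / (r − g) = 27,125 / (r − 0.0061) = £4,003,690.04.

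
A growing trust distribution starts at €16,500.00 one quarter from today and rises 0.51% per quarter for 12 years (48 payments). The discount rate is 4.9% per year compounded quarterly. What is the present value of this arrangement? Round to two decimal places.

Periodic rate r = 0.049/4 per quarter; n is counted in quarters.
Growing ordinary annuity: PV = PMT₁ × [1 − ((1+g)/(1+r))^n] / (r − g) = 16,500 × [1 − ((1+0.0051)/(1+r))^48] / (r − 0.0051) = €665,555.62.

€665,555.62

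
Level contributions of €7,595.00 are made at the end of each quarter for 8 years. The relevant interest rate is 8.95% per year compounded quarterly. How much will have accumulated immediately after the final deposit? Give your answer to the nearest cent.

This is an ordinary annuity: 32 deposits of €7,595.00 at the end of each quarter.
Periodic rate r = 0.0895/4 per quarter; n is counted in quarters.
FV = PMT × [((1+r)^n − 1)/r] = 7,595 × [(1+r)^32 − 1] / r = €349,673.83

€349,673.83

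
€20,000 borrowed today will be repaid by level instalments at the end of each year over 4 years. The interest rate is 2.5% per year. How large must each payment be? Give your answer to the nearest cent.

€5,316.36

Level ordinary annuity; solve PV = PMT × [(1 − (1+r)^−n)/r] for PMT.
Periodic rate r = 0.025 per year.
With n = 4: PMT = 20,000 / ([(1 − (1+r)^−n)/r]) = €5,316.36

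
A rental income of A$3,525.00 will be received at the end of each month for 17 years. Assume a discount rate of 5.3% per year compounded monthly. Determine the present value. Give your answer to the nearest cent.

A$473,305.18

This is an ordinary annuity: 204 payments of A$3,525.00 at the end of each month.
Periodic rate r = 0.053/12 per month; n is counted in months.
PV = PMT × [(1 − (1+r)^−n)/r] = 3,525 × [1 − (1+r)^−204] / r = A$473,305.18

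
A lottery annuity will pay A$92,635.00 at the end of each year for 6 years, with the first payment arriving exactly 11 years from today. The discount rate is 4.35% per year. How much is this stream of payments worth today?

Ordinary annuity of 6 payments, first payment at period 11.
Periodic rate r = 0.0435 per year.
The ordinary-annuity PV formula values the stream one period before the first payment (period 10); discount that back 10 periods:
PV₀ = 92,635 × [1 − (1+r)^−6] / r × (1+r)^−10 = A$313,636.00

A$313,636.00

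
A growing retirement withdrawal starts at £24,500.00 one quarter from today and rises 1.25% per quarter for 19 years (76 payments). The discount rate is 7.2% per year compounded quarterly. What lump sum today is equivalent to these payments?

£1,503,372.31

Periodic rate r = 0.072/4 per quarter; n is counted in quarters.
Growing ordinary annuity: PV = PMT₁ × [1 − ((1+g)/(1+r))^n] / (r − g) = 24,500 × [1 − ((1+0.0125)/(1+r))^76] / (r − 0.0125) = £1,503,372.31.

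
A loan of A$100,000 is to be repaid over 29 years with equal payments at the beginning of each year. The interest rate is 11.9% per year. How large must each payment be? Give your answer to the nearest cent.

Level annuity due; solve PV = PMT × [(1 − (1+r)^−n)/r] × (1+r) for PMT.
Periodic rate r = 0.119 per year.
With n = 29: PMT = 100,000 / ([(1 − (1+r)^−n)/r] × (1+r)) = A$11,058.76

A$11,058.76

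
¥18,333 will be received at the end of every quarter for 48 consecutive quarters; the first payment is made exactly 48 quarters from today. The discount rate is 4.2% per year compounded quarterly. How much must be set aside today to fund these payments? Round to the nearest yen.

Ordinary annuity of 48 payments, first payment at period 48.
Periodic rate r = 0.042/4 per quarter; n is counted in quarters.
The ordinary-annuity PV formula values the stream one period before the first payment (period 47); discount that back 47 periods:
PV₀ = 18,333 × [1 − (1+r)^−48] / r × (1+r)^−47 = ¥421,372

¥421,372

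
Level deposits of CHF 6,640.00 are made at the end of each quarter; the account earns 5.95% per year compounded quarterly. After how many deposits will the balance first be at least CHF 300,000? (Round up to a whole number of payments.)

Periodic rate r = 0.0595/4 per quarter; n is counted in quarters.
Ordinary annuity FV: 300,000 = 6,640 × [((1+r)^n − 1)/r].
(1+r)^n = 1 + 300,000 × r / 6,640, so n = ln(1 + 300,000·r/6,640) / ln(1+r) = 34.81.
Round up to a whole number of payments: n = 35.

35 payments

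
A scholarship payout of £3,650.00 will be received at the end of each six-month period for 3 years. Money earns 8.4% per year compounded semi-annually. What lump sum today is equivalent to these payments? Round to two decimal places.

This is an ordinary annuity: 6 payments of £3,650.00 at the end of each six-month period.
Periodic rate r = 0.084/2 per half-year; n is counted in half-years.
PV = PMT × [(1 − (1+r)^−n)/r] = 3,650 × [1 − (1+r)^−6] / r = £19,009.85

£19,009.85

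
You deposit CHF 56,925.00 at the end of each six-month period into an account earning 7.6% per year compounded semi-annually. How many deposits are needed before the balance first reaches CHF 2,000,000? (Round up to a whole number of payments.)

23 payments

Periodic rate r = 0.076/2 per half-year; n is counted in half-years.
Ordinary annuity FV: 2,000,000 = 56,925 × [((1+r)^n − 1)/r].
(1+r)^n = 1 + 2,000,000 × r / 56,925, so n = ln(1 + 2,000,000·r/56,925) / ln(1+r) = 22.74.
Round up to a whole number of payments: n = 23.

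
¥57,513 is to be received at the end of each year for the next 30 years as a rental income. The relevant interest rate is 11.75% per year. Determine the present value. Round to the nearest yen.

This is an ordinary annuity: 30 payments of ¥57,513 at the end of each year.
Periodic rate r = 0.1175 per year.
PV = PMT × [(1 − (1+r)^−n)/r] = 57,513 × [1 − (1+r)^−30] / r = ¥472,002

¥472,002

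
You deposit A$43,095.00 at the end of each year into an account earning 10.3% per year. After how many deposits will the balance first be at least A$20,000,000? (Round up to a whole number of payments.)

Periodic rate r = 0.103 per year.
Ordinary annuity FV: 20,000,000 = 43,095 × [((1+r)^n − 1)/r].
(1+r)^n = 1 + 20,000,000 × r / 43,095, so n = ln(1 + 20,000,000·r/43,095) / ln(1+r) = 39.66.
Round up to a whole number of payments: n = 40.

40 payments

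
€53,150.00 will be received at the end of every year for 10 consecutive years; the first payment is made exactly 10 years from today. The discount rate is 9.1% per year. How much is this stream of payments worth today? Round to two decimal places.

Ordinary annuity of 10 payments, first payment at period 10.
Periodic rate r = 0.091 per year.
The ordinary-annuity PV formula values the stream one period before the first payment (period 9); discount that back 9 periods:
PV₀ = 53,150 × [1 − (1+r)^−10] / r × (1+r)^−9 = €155,077.14

€155,077.14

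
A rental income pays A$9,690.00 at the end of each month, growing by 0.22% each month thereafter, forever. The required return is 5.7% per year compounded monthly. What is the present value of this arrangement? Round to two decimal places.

A$3,800,000.00

Periodic rate r = 0.057/12 per month.
Growing perpetuity (Gordon): PV = PMT₁ / (r − g) = 9,690 / (r − 0.0022) = A$3,800,000.00.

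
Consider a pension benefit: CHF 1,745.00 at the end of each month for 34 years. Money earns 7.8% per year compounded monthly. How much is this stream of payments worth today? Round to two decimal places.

This is an ordinary annuity: 408 payments of CHF 1,745.00 at the end of each month.
Periodic rate r = 0.078/12 per month; n is counted in months.
PV = PMT × [(1 − (1+r)^−n)/r] = 1,745 × [1 − (1+r)^−408] / r = CHF 249,369.15

CHF 249,369.15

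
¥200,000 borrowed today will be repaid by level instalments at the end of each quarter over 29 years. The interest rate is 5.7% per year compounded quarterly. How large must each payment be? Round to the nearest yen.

Level ordinary annuity; solve PV = PMT × [(1 − (1+r)^−n)/r] for PMT.
Periodic rate r = 0.057/4 per quarter; n is counted in quarters.
With n = 116: PMT = 200,000 / ([(1 − (1+r)^−n)/r]) = ¥3,535

¥3,535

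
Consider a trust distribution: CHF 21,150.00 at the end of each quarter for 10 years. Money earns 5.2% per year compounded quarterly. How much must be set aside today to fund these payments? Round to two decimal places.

CHF 656,437.23

This is an ordinary annuity: 40 payments of CHF 21,150.00 at the end of each quarter.
Periodic rate r = 0.052/4 per quarter; n is counted in quarters.
PV = PMT × [(1 − (1+r)^−n)/r] = 21,150 × [1 − (1+r)^−40] / r = CHF 656,437.23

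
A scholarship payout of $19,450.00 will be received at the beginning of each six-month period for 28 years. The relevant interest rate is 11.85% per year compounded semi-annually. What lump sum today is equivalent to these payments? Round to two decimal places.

$333,874.33

This is an annuity due: 56 payments of $19,450.00 at the beginning of each six-month period.
Periodic rate r = 0.1185/2 per half-year; n is counted in half-years.
PV = PMT × [(1 − (1+r)^−n)/r] × (1+r) = 19,450 × [1 − (1+r)^−56] / r × (1+r) = $333,874.33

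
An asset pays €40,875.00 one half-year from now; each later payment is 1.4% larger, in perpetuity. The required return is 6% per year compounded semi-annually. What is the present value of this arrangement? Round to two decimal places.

Periodic rate r = 0.06/2 per half-year.
Growing perpetuity (Gordon): PV = PMT₁ / (r − g) = 40,875 / (r − 0.014) = €2,554,687.50.

€2,554,687.50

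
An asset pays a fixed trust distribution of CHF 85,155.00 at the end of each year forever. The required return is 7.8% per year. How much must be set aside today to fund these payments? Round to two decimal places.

CHF 1,091,730.77

Periodic rate r = 0.078 per year.
Level perpetuity: PV = PMT / r = 85,155 / (0.078) = CHF 1,091,730.77.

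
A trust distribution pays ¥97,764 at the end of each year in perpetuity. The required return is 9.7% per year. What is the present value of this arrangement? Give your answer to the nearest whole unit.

Periodic rate r = 0.097 per year.
Level perpetuity: PV = PMT / r = 97,764 / (0.097) = ¥1,007,876.

¥1,007,876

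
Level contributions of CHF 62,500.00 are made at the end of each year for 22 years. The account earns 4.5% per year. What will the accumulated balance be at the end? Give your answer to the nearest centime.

CHF 2,268,961.12

This is an ordinary annuity: 22 deposits of CHF 62,500.00 at the end of each year.
Periodic rate r = 0.045 per year.
FV = PMT × [((1+r)^n − 1)/r] = 62,500 × [(1+r)^22 − 1] / r = CHF 2,268,961.12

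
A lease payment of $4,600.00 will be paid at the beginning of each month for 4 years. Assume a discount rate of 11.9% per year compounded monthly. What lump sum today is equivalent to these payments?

$176,741.81

This is an annuity due: 48 payments of $4,600.00 at the beginning of each month.
Periodic rate r = 0.119/12 per month; n is counted in months.
PV = PMT × [(1 − (1+r)^−n)/r] × (1+r) = 4,600 × [1 − (1+r)^−48] / r × (1+r) = $176,741.81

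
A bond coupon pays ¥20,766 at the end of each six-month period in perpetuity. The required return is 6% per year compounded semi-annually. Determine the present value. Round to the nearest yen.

¥692,200

Periodic rate r = 0.06/2 per half-year.
Level perpetuity: PV = PMT / r = 20,766 / (0.06/2) = ¥692,200.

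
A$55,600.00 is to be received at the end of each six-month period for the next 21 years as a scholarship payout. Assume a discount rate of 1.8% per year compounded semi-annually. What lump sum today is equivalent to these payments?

This is an ordinary annuity: 42 payments of A$55,600.00 at the end of each six-month period.
Periodic rate r = 0.018/2 per half-year; n is counted in half-years.
PV = PMT × [(1 − (1+r)^−n)/r] = 55,600 × [1 − (1+r)^−42] / r = A$1,937,412.20

A$1,937,412.20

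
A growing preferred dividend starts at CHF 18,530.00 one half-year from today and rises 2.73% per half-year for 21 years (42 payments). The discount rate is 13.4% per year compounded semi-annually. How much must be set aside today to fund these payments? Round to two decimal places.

CHF 371,807.09

Periodic rate r = 0.134/2 per half-year; n is counted in half-years.
Growing ordinary annuity: PV = PMT₁ × [1 − ((1+g)/(1+r))^n] / (r − g) = 18,530 × [1 − ((1+0.0273)/(1+r))^42] / (r − 0.0273) = CHF 371,807.09.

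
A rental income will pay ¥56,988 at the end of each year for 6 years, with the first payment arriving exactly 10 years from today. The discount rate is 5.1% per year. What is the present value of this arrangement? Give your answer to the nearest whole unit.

Ordinary annuity of 6 payments, first payment at period 10.
Periodic rate r = 0.051 per year.
The ordinary-annuity PV formula values the stream one period before the first payment (period 9); discount that back 9 periods:
PV₀ = 56,988 × [1 − (1+r)^−6] / r × (1+r)^−9 = ¥184,275

¥184,275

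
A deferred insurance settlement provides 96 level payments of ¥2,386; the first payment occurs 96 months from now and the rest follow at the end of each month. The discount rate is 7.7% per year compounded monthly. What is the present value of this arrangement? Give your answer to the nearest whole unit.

¥92,923

Ordinary annuity of 96 payments, first payment at period 96.
Periodic rate r = 0.077/12 per month; n is counted in months.
The ordinary-annuity PV formula values the stream one period before the first payment (period 95); discount that back 95 periods:
PV₀ = 2,386 × [1 − (1+r)^−96] / r × (1+r)^−95 = ¥92,923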